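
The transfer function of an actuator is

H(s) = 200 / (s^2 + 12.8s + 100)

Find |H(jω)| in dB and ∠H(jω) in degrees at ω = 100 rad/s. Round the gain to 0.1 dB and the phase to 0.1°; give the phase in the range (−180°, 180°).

-34.0 dB, -172.6°

At s = jω = j100:
quadratic: (j100)² + 12.8·j100 + 100 = -9900 + j1280 → |·| ≈ 9982.4, ∠ ≈ 172.63°
|H| = 200 / 9982.4 ≈ 0.020035
Gain = 20 log₁₀(0.020035) ≈ -33.96 dB
∠H = 0.00° − 172.63° = -172.63°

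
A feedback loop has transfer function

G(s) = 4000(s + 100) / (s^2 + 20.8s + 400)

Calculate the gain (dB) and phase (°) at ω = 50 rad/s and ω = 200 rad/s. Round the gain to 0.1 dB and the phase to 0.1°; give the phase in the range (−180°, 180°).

ω = 50: 45.6 dB, -127.1°; ω = 200: 27.0 dB, -110.6°

At s = jω = j50:
zero (s+100): 100 + j50 → |·| = √(100²+50²) = √12500 ≈ 111.8, ∠ = arctan(50/100) ≈ 26.57°
quadratic: (j50)² + 20.8·j50 + 400 = -2100 + j1040 → |·| ≈ 2343.4, ∠ ≈ 153.65°
|G| = 4000 · 111.8 / 2343.4 ≈ 190.83
Gain = 20 log₁₀(190.83) ≈ 45.61 dB
∠G = 26.57° − 153.65° = -127.08°

At s = jω = j200:
zero (s+100): 100 + j200 → |·| = √(100²+200²) = √50000 ≈ 223.61, ∠ = arctan(200/100) ≈ 63.43°
quadratic: (j200)² + 20.8·j200 + 400 = -39600 + j4160 → |·| ≈ 39818, ∠ ≈ 174.00°
|G| = 4000 · 223.61 / 39818 ≈ 22.463
Gain = 20 log₁₀(22.463) ≈ 27.03 dB
∠G = 63.43° − 174.00° = -110.57°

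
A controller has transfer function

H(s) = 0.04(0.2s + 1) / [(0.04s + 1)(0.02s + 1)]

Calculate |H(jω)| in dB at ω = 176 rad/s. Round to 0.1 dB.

-25.3 dB

At ω = 176 rad/s:
zero (1 + j176·0.2) = 1 + j35.2 → |·| ≈ 35.214, ∠ ≈ 88.37°
pole (1 + j176·0.04) = 1 + j7.04 → |·| ≈ 7.1107, ∠ ≈ 81.92°
pole (1 + j176·0.02) = 1 + j3.52 → |·| ≈ 3.6593, ∠ ≈ 74.14°
|H| = 0.04 · 35.214 / (7.1107 · 3.6593) ≈ 0.054133
Gain = 20 log₁₀(0.054133) ≈ -25.33 dB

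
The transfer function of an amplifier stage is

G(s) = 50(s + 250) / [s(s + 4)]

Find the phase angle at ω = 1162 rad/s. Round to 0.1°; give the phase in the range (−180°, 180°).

-101.9°

At s = jω = j1162:
zero (s+250): 250 + j1162 → |·| = √(250²+1162²) = √1412744 ≈ 1188.6, ∠ = arctan(1162/250) ≈ 77.86°
pole (s+4): 4 + j1162 → |·| = √(4²+1162²) = √1350260 ≈ 1162, ∠ = arctan(1162/4) ≈ 89.80°
pole at origin: |s| = 1162, ∠ = 90.00° (in denominator)
∠G = 77.86° − 179.80° = -101.94°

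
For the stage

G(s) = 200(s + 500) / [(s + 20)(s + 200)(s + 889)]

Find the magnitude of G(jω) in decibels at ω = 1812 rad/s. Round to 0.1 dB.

At s = jω = j1812:
zero (s+500): 500 + j1812 → |·| = √(500²+1812²) = √3533344 ≈ 1879.7, ∠ = arctan(1812/500) ≈ 74.57°
pole (s+20): 20 + j1812 → |·| = √(20²+1812²) = √3283744 ≈ 1812.1, ∠ = arctan(1812/20) ≈ 89.37°
pole (s+200): 200 + j1812 → |·| = √(200²+1812²) = √3323344 ≈ 1823, ∠ = arctan(1812/200) ≈ 83.70°
pole (s+889): 889 + j1812 → |·| = √(889²+1812²) = √4073665 ≈ 2018.3, ∠ = arctan(1812/889) ≈ 63.87°
|G| = 200 · 1879.7 / 6.6674e+09 ≈ 5.6385e-05
Gain = 20 log₁₀(5.6385e-05) ≈ -84.98 dB

-85.0 dB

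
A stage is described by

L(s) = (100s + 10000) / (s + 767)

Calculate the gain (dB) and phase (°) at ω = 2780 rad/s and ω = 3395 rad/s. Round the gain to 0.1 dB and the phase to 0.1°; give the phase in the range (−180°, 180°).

ω = 2780: 39.7 dB, 13.4°; ω = 3395: 39.8 dB, 11.0°

Substitute s = j2780:
Numerator: 100(j2780) + 10000 = 10000 + j278000
Denominator: (j2780) + 767 = 767 + j2780
|N| = √(10000² + 278000²) ≈ 2.7818e+05, ∠N ≈ 87.94°
|D| = √(767² + 2780²) ≈ 2883.9, ∠D ≈ 74.58°
|L| = 2.7818e+05 / 2883.9 ≈ 96.46
Gain = 20 log₁₀(96.46) ≈ 39.69 dB
∠L = 87.94° − 74.58° = 13.36°

Substitute s = j3395:
Numerator: 100(j3395) + 10000 = 10000 + j339500
Denominator: (j3395) + 767 = 767 + j3395
|N| = √(10000² + 339500²) ≈ 3.3965e+05, ∠N ≈ 88.31°
|D| = √(767² + 3395²) ≈ 3480.6, ∠D ≈ 77.27°
|L| = 3.3965e+05 / 3480.6 ≈ 97.584
Gain = 20 log₁₀(97.584) ≈ 39.79 dB
∠L = 88.31° − 77.27° = 11.04°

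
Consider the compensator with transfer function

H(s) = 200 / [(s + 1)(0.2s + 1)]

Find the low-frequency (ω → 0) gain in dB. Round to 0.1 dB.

H(0) = 200 · 1 / 1 = 200
20 log₁₀(200) ≈ 46.02 dB

46.0 dB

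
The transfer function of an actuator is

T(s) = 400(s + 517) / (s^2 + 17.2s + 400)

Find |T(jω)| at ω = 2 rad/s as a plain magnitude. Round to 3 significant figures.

At s = jω = j2:
zero (s+517): 517 + j2 → |·| = √(517²+2²) = √267293 ≈ 517, ∠ = arctan(2/517) ≈ 0.22°
quadratic: (j2)² + 17.2·j2 + 400 = 396 + j34.4 → |·| ≈ 397.49, ∠ ≈ 4.96°
|T| = 400 · 517 / 397.49 ≈ 520.26

520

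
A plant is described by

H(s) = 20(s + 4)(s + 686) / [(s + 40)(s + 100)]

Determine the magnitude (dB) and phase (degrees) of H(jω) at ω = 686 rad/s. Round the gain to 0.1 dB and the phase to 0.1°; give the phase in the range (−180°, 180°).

At s = jω = j686:
zero (s+4): 4 + j686 → |·| = √(4²+686²) = √470612 ≈ 686.01, ∠ = arctan(686/4) ≈ 89.67°
zero (s+686): 686 + j686 → |·| = √(686²+686²) = √941192 ≈ 970.15, ∠ = arctan(686/686) ≈ 45.00°
pole (s+40): 40 + j686 → |·| = √(40²+686²) = √472196 ≈ 687.17, ∠ = arctan(686/40) ≈ 86.66°
pole (s+100): 100 + j686 → |·| = √(100²+686²) = √480596 ≈ 693.25, ∠ = arctan(686/100) ≈ 81.71°
|H| = 20 · 6.6553e+05 / 4.7638e+05 ≈ 27.941
Gain = 20 log₁₀(27.941) ≈ 28.92 dB
∠H = 134.67° − 168.37° = -33.70°

28.9 dB, -33.7°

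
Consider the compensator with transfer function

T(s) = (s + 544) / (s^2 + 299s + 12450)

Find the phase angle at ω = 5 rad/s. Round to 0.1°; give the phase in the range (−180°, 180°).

Substitute s = j5:
Numerator: (j5) + 544 = 544 + j5
Denominator: (j5)^2 + 299(j5) + 12450 = 12425 + j1495
|N| = √(544² + 5²) ≈ 544.02, ∠N ≈ 0.53°
|D| = √(12425² + 1495²) ≈ 12515, ∠D ≈ 6.86°
∠T = 0.53° − 6.86° = -6.33°

-6.3°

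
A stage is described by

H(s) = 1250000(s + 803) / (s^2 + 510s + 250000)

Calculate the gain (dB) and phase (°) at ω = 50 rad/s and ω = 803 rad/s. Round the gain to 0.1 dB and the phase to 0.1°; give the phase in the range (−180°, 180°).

ω = 50: 72.1 dB, -2.3°; ω = 803: 67.9 dB, -89.0°

At s = jω = j50:
zero (s+803): 803 + j50 → |·| = √(803²+50²) = √647309 ≈ 804.56, ∠ = arctan(50/803) ≈ 3.56°
quadratic: (j50)² + 510·j50 + 250000 = 247500 + j25500 → |·| ≈ 2.4881e+05, ∠ ≈ 5.88°
|H| = 1250000 · 804.56 / 2.4881e+05 ≈ 4042
Gain = 20 log₁₀(4042) ≈ 72.13 dB
∠H = 3.56° − 5.88° = -2.32°

At s = jω = j803:
zero (s+803): 803 + j803 → |·| = √(803²+803²) = √1289618 ≈ 1135.6, ∠ = arctan(803/803) ≈ 45.00°
quadratic: (j803)² + 510·j803 + 250000 = -394809 + j409530 → |·| ≈ 5.6885e+05, ∠ ≈ 133.95°
|H| = 1250000 · 1135.6 / 5.6885e+05 ≈ 2495.4
Gain = 20 log₁₀(2495.4) ≈ 67.94 dB
∠H = 45.00° − 133.95° = -88.95°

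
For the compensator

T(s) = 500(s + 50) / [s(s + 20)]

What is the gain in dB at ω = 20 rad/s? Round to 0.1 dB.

At s = jω = j20:
zero (s+50): 50 + j20 → |·| = √(50²+20²) = √2900 ≈ 53.852, ∠ = arctan(20/50) ≈ 21.80°
pole (s+20): 20 + j20 → |·| = √(20²+20²) = √800 ≈ 28.284, ∠ = arctan(20/20) ≈ 45.00°
pole at origin: |s| = 20, ∠ = 90.00° (in denominator)
|T| = 500 · 53.852 / 565.68 ≈ 47.599
Gain = 20 log₁₀(47.599) ≈ 33.55 dB

33.6 dB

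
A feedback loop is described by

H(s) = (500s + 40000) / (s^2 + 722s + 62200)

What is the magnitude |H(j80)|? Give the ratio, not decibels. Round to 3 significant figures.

0.704

Substitute s = j80:
Numerator: 500(j80) + 40000 = 40000 + j40000
Denominator: (j80)^2 + 722(j80) + 62200 = 55800 + j57760
|N| = √(40000² + 40000²) ≈ 56569, ∠N ≈ 45.00°
|D| = √(55800² + 57760²) ≈ 80311, ∠D ≈ 45.99°
|H| = 56569 / 80311 ≈ 0.70437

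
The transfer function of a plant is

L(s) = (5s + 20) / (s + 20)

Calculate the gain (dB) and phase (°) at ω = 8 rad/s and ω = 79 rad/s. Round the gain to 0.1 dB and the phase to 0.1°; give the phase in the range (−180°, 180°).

Substitute s = j8:
Numerator: 5(j8) + 20 = 20 + j40
Denominator: (j8) + 20 = 20 + j8
|N| = √(20² + 40²) ≈ 44.721, ∠N ≈ 63.43°
|D| = √(20² + 8²) ≈ 21.541, ∠D ≈ 21.80°
|L| = 44.721 / 21.541 ≈ 2.0761
Gain = 20 log₁₀(2.0761) ≈ 6.34 dB
∠L = 63.43° − 21.80° = 41.63°

Substitute s = j79:
Numerator: 5(j79) + 20 = 20 + j395
Denominator: (j79) + 20 = 20 + j79
|N| = √(20² + 395²) ≈ 395.51, ∠N ≈ 87.10°
|D| = √(20² + 79²) ≈ 81.492, ∠D ≈ 75.79°
|L| = 395.51 / 81.492 ≈ 4.8534
Gain = 20 log₁₀(4.8534) ≈ 13.72 dB
∠L = 87.10° − 75.79° = 11.31°

ω = 8: 6.3 dB, 41.6°; ω = 79: 13.7 dB, 11.3°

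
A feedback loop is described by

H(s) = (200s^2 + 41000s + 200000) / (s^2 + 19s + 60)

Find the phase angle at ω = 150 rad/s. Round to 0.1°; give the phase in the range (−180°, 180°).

-47.8°

Substitute s = j150:
Numerator: 200(j150)^2 + 41000(j150) + 200000 = -4300000 + j6150000
Denominator: (j150)^2 + 19(j150) + 60 = -22440 + j2850
|N| = √(4300000² + 6150000²) ≈ 7.5042e+06, ∠N ≈ 124.96°
|D| = √(22440² + 2850²) ≈ 22620, ∠D ≈ 172.76°
∠H = 124.96° − 172.76° = -47.80°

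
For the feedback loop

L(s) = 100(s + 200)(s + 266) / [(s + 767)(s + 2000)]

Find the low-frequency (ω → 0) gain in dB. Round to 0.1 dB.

L(0) = 100·200·266 / (767·2000) ≈ 3.4681
20 log₁₀(3.4681) ≈ 10.80 dB

10.8 dB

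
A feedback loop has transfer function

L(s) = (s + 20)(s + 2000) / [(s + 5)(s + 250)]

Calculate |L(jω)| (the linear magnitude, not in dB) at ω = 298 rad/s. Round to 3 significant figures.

At s = jω = j298:
zero (s+20): 20 + j298 → |·| = √(20²+298²) = √89204 ≈ 298.67, ∠ = arctan(298/20) ≈ 86.16°
zero (s+2000): 2000 + j298 → |·| = √(2000²+298²) = √4088804 ≈ 2022.1, ∠ = arctan(298/2000) ≈ 8.47°
pole (s+5): 5 + j298 → |·| = √(5²+298²) = √88829 ≈ 298.04, ∠ = arctan(298/5) ≈ 89.04°
pole (s+250): 250 + j298 → |·| = √(250²+298²) = √151304 ≈ 388.98, ∠ = arctan(298/250) ≈ 50.01°
|L| = 1 · 6.0394e+05 / 1.1593e+05 ≈ 5.2095

5.21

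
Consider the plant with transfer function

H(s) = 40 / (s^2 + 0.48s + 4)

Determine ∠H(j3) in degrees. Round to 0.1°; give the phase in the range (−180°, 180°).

At s = jω = j3:
quadratic: (j3)² + 0.48·j3 + 4 = -5 + j1.44 → |·| ≈ 5.2032, ∠ ≈ 163.93°
∠H = 0.00° − 163.93° = -163.93°

-163.9°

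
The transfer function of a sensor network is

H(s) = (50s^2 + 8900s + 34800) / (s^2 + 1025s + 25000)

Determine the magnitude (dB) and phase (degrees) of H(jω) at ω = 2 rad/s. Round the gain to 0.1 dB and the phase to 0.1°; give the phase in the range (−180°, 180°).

Substitute s = j2:
Numerator: 50(j2)^2 + 8900(j2) + 34800 = 34600 + j17800
Denominator: (j2)^2 + 1025(j2) + 25000 = 24996 + j2050
|N| = √(34600² + 17800²) ≈ 38910, ∠N ≈ 27.22°
|D| = √(24996² + 2050²) ≈ 25080, ∠D ≈ 4.69°
|H| = 38910 / 25080 ≈ 1.5514
Gain = 20 log₁₀(1.5514) ≈ 3.81 dB
∠H = 27.22° − 4.69° = 22.53°

3.8 dB, 22.5°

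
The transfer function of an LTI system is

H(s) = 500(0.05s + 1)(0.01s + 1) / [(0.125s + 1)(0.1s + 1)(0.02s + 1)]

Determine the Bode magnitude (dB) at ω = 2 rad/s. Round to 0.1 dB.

At ω = 2 rad/s:
zero (1 + j2·0.05) = 1 + j0.1 → |·| ≈ 1.005, ∠ ≈ 5.71°
zero (1 + j2·0.01) = 1 + j0.02 → |·| ≈ 1.0002, ∠ ≈ 1.15°
pole (1 + j2·0.125) = 1 + j0.25 → |·| ≈ 1.0308, ∠ ≈ 14.04°
pole (1 + j2·0.1) = 1 + j0.2 → |·| ≈ 1.0198, ∠ ≈ 11.31°
pole (1 + j2·0.02) = 1 + j0.04 → |·| ≈ 1.0008, ∠ ≈ 2.29°
|H| = 500 · 1.005 · 1.0002 / (1.0308 · 1.0198 · 1.0008) ≈ 477.73
Gain = 20 log₁₀(477.73) ≈ 53.58 dB

53.6 dB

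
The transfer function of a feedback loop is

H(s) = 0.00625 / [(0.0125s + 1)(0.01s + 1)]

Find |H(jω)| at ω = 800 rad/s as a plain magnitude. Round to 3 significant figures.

7.71e-05

At ω = 800 rad/s:
pole (1 + j800·0.0125) = 1 + j10 → |·| ≈ 10.05, ∠ ≈ 84.29°
pole (1 + j800·0.01) = 1 + j8 → |·| ≈ 8.0623, ∠ ≈ 82.87°
|H| = 0.00625 · 1 / (10.05 · 8.0623) ≈ 7.7136e-05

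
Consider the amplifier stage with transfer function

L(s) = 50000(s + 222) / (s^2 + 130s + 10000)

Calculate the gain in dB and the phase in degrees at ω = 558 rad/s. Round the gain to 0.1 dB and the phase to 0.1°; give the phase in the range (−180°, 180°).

39.7 dB, -98.2°

At s = jω = j558:
zero (s+222): 222 + j558 → |·| = √(222²+558²) = √360648 ≈ 600.54, ∠ = arctan(558/222) ≈ 68.30°
quadratic: (j558)² + 130·j558 + 10000 = -301364 + j72540 → |·| ≈ 3.0997e+05, ∠ ≈ 166.47°
|L| = 50000 · 600.54 / 3.0997e+05 ≈ 96.871
Gain = 20 log₁₀(96.871) ≈ 39.72 dB
∠L = 68.30° − 166.47° = -98.17°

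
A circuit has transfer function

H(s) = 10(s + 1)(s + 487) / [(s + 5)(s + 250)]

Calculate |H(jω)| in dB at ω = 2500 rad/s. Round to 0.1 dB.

At s = jω = j2500:
zero (s+1): 1 + j2500 → |·| = √(1²+2500²) = √6250001 ≈ 2500, ∠ = arctan(2500/1) ≈ 89.98°
zero (s+487): 487 + j2500 → |·| = √(487²+2500²) = √6487169 ≈ 2547, ∠ = arctan(2500/487) ≈ 78.98°
pole (s+5): 5 + j2500 → |·| = √(5²+2500²) = √6250025 ≈ 2500, ∠ = arctan(2500/5) ≈ 89.89°
pole (s+250): 250 + j2500 → |·| = √(250²+2500²) = √6312500 ≈ 2512.5, ∠ = arctan(2500/250) ≈ 84.29°
|H| = 10 · 6.3675e+06 / 6.2812e+06 ≈ 10.137
Gain = 20 log₁₀(10.137) ≈ 20.12 dB

20.1 dB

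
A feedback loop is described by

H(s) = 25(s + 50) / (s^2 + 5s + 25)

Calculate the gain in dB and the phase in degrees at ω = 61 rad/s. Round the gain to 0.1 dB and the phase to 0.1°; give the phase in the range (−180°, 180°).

-5.5 dB, -124.6°

At s = jω = j61:
zero (s+50): 50 + j61 → |·| = √(50²+61²) = √6221 ≈ 78.873, ∠ = arctan(61/50) ≈ 50.66°
quadratic: (j61)² + 5·j61 + 25 = -3696 + j305 → |·| ≈ 3708.6, ∠ ≈ 175.28°
|H| = 25 · 78.873 / 3708.6 ≈ 0.53169
Gain = 20 log₁₀(0.53169) ≈ -5.49 dB
∠H = 50.66° − 175.28° = -124.62°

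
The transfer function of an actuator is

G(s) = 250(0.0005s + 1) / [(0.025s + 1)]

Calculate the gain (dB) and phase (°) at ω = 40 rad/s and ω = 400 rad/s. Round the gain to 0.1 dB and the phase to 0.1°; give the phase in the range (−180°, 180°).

ω = 40: 45.0 dB, -43.9°; ω = 400: 28.1 dB, -73.0°

At ω = 40 rad/s:
zero (1 + j40·0.0005) = 1 + j0.02 → |·| ≈ 1.0002, ∠ ≈ 1.15°
pole (1 + j40·0.025) = 1 + j1 → |·| ≈ 1.4142, ∠ ≈ 45.00°
|G| = 250 · 1.0002 / (1.4142) ≈ 176.81
Gain = 20 log₁₀(176.81) ≈ 44.95 dB
∠G = (1.15°) − (45.00°) = -43.85°

At ω = 400 rad/s:
zero (1 + j400·0.0005) = 1 + j0.2 → |·| ≈ 1.0198, ∠ ≈ 11.31°
pole (1 + j400·0.025) = 1 + j10 → |·| ≈ 10.05, ∠ ≈ 84.29°
|G| = 250 · 1.0198 / (10.05) ≈ 25.368
Gain = 20 log₁₀(25.368) ≈ 28.09 dB
∠G = (11.31°) − (84.29°) = -72.98°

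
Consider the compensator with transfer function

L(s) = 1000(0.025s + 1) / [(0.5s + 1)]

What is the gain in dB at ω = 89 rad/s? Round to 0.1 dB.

34.8 dB

At ω = 89 rad/s:
zero (1 + j89·0.025) = 1 + j2.225 → |·| ≈ 2.4394, ∠ ≈ 65.80°
pole (1 + j89·0.5) = 1 + j44.5 → |·| ≈ 44.511, ∠ ≈ 88.71°
|L| = 1000 · 2.4394 / (44.511) ≈ 54.804
Gain = 20 log₁₀(54.804) ≈ 34.78 dB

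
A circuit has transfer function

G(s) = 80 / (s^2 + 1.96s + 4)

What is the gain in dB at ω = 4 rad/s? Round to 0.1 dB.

14.9 dB

At s = jω = j4:
quadratic: (j4)² + 1.96·j4 + 4 = -12 + j7.84 → |·| ≈ 14.334, ∠ ≈ 146.84°
|G| = 80 / 14.334 ≈ 5.5811
Gain = 20 log₁₀(5.5811) ≈ 14.93 dB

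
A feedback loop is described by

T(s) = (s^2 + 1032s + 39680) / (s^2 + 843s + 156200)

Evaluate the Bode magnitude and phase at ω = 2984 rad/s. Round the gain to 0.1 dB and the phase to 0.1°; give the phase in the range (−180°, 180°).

0.3 dB, -3.1°

Substitute s = j2984:
Numerator: (j2984)^2 + 1032(j2984) + 39680 = -8864576 + j3079488
Denominator: (j2984)^2 + 843(j2984) + 156200 = -8748056 + j2515512
|N| = √(8864576² + 3079488²) ≈ 9.3842e+06, ∠N ≈ 160.84°
|D| = √(8748056² + 2515512²) ≈ 9.1025e+06, ∠D ≈ 163.96°
|T| = 9.3842e+06 / 9.1025e+06 ≈ 1.0309
Gain = 20 log₁₀(1.0309) ≈ 0.26 dB
∠T = 160.84° − 163.96° = -3.12°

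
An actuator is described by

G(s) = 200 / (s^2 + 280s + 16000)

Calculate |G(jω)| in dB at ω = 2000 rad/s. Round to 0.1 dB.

-86.1 dB

Substitute s = j2000:
Numerator: 200 = 200 + j0
Denominator: (j2000)^2 + 280(j2000) + 16000 = -3984000 + j560000
|N| = √(200² + 0²) ≈ 200, ∠N ≈ 0.00°
|D| = √(3984000² + 560000²) ≈ 4.0232e+06, ∠D ≈ 172.00°
|G| = 200 / 4.0232e+06 ≈ 4.9712e-05
Gain = 20 log₁₀(4.9712e-05) ≈ -86.07 dB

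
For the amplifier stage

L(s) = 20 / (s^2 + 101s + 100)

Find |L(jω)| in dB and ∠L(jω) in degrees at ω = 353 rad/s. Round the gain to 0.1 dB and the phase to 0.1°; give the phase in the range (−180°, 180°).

Substitute s = j353:
Numerator: 20 = 20 + j0
Denominator: (j353)^2 + 101(j353) + 100 = -124509 + j35653
|N| = √(20² + 0²) ≈ 20, ∠N ≈ 0.00°
|D| = √(124509² + 35653²) ≈ 1.2951e+05, ∠D ≈ 164.02°
|L| = 20 / 1.2951e+05 ≈ 0.00015443
Gain = 20 log₁₀(0.00015443) ≈ -76.23 dB
∠L = 0.00° − 164.02° = -164.02°

-76.2 dB, -164.0°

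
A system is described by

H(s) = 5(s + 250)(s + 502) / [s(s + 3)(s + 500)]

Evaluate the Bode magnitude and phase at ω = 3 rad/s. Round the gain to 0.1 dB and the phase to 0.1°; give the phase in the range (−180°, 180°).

At s = jω = j3:
zero (s+250): 250 + j3 → |·| = √(250²+3²) = √62509 ≈ 250.02, ∠ = arctan(3/250) ≈ 0.69°
zero (s+502): 502 + j3 → |·| = √(502²+3²) = √252013 ≈ 502.01, ∠ = arctan(3/502) ≈ 0.34°
pole (s+3): 3 + j3 → |·| = √(3²+3²) = √18 ≈ 4.2426, ∠ = arctan(3/3) ≈ 45.00°
pole (s+500): 500 + j3 → |·| = √(500²+3²) = √250009 ≈ 500.01, ∠ = arctan(3/500) ≈ 0.34°
pole at origin: |s| = 3, ∠ = 90.00° (in denominator)
|H| = 5 · 1.2551e+05 / 6364 ≈ 98.609
Gain = 20 log₁₀(98.609) ≈ 39.88 dB
∠H = 1.03° − 135.34° = -134.31°

39.9 dB, -134.3°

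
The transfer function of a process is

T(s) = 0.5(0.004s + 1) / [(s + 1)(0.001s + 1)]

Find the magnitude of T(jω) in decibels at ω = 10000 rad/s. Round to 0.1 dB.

-74.0 dB

At ω = 10000 rad/s:
zero (1 + j10000·0.004) = 1 + j40 → |·| ≈ 40.012, ∠ ≈ 88.57°
pole (1 + j10000·1) = 1 + j10000 → |·| ≈ 10000, ∠ ≈ 89.99°
pole (1 + j10000·0.001) = 1 + j10 → |·| ≈ 10.05, ∠ ≈ 84.29°
|T| = 0.5 · 40.012 / (10000 · 10.05) ≈ 0.00019906
Gain = 20 log₁₀(0.00019906) ≈ -74.02 dB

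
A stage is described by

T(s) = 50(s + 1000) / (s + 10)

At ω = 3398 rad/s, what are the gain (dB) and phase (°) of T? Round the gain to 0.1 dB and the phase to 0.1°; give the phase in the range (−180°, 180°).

At s = jω = j3398:
zero (s+1000): 1000 + j3398 → |·| = √(1000²+3398²) = √12546404 ≈ 3542.1, ∠ = arctan(3398/1000) ≈ 73.60°
pole (s+10): 10 + j3398 → |·| = √(10²+3398²) = √11546504 ≈ 3398, ∠ = arctan(3398/10) ≈ 89.83°
|T| = 50 · 3542.1 / 3398 ≈ 52.12
Gain = 20 log₁₀(52.12) ≈ 34.34 dB
∠T = 73.60° − 89.83° = -16.23°

34.3 dB, -16.2°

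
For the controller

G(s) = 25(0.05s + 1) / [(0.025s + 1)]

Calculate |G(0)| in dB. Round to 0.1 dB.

28.0 dB

G(0) = 25 · 1 / 1 = 25
20 log₁₀(25) ≈ 27.96 dB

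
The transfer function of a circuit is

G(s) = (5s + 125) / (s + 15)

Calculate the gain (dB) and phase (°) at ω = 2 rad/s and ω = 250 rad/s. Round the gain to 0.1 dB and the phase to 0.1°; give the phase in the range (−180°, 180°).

Substitute s = j2:
Numerator: 5(j2) + 125 = 125 + j10
Denominator: (j2) + 15 = 15 + j2
|N| = √(125² + 10²) ≈ 125.4, ∠N ≈ 4.57°
|D| = √(15² + 2²) ≈ 15.133, ∠D ≈ 7.59°
|G| = 125.4 / 15.133 ≈ 8.2865
Gain = 20 log₁₀(8.2865) ≈ 18.37 dB
∠G = 4.57° − 7.59° = -3.02°

Substitute s = j250:
Numerator: 5(j250) + 125 = 125 + j1250
Denominator: (j250) + 15 = 15 + j250
|N| = √(125² + 1250²) ≈ 1256.2, ∠N ≈ 84.29°
|D| = √(15² + 250²) ≈ 250.45, ∠D ≈ 86.57°
|G| = 1256.2 / 250.45 ≈ 5.0158
Gain = 20 log₁₀(5.0158) ≈ 14.01 dB
∠G = 84.29° − 86.57° = -2.28°

ω = 2: 18.4 dB, -3.0°; ω = 250: 14.0 dB, -2.3°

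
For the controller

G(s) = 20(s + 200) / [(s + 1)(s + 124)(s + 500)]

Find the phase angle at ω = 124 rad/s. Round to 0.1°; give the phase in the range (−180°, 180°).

At s = jω = j124:
zero (s+200): 200 + j124 → |·| = √(200²+124²) = √55376 ≈ 235.32, ∠ = arctan(124/200) ≈ 31.80°
pole (s+1): 1 + j124 → |·| = √(1²+124²) = √15377 ≈ 124, ∠ = arctan(124/1) ≈ 89.54°
pole (s+124): 124 + j124 → |·| = √(124²+124²) = √30752 ≈ 175.36, ∠ = arctan(124/124) ≈ 45.00°
pole (s+500): 500 + j124 → |·| = √(500²+124²) = √265376 ≈ 515.15, ∠ = arctan(124/500) ≈ 13.93°
∠G = 31.80° − 148.47° = -116.67°

-116.7°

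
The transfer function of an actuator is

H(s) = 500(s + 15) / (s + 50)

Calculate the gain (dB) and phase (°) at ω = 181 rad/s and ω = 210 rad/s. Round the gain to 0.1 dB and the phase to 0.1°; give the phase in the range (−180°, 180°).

ω = 181: 53.7 dB, 10.7°; ω = 210: 53.8 dB, 9.3°

At s = jω = j181:
zero (s+15): 15 + j181 → |·| = √(15²+181²) = √32986 ≈ 181.62, ∠ = arctan(181/15) ≈ 85.26°
pole (s+50): 50 + j181 → |·| = √(50²+181²) = √35261 ≈ 187.78, ∠ = arctan(181/50) ≈ 74.56°
|H| = 500 · 181.62 / 187.78 ≈ 483.6
Gain = 20 log₁₀(483.6) ≈ 53.69 dB
∠H = 85.26° − 74.56° = 10.70°

At s = jω = j210:
zero (s+15): 15 + j210 → |·| = √(15²+210²) = √44325 ≈ 210.54, ∠ = arctan(210/15) ≈ 85.91°
pole (s+50): 50 + j210 → |·| = √(50²+210²) = √46600 ≈ 215.87, ∠ = arctan(210/50) ≈ 76.61°
|H| = 500 · 210.54 / 215.87 ≈ 487.65
Gain = 20 log₁₀(487.65) ≈ 53.76 dB
∠H = 85.91° − 76.61° = 9.30°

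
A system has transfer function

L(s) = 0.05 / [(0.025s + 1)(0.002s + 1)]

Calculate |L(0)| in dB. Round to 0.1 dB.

-26.0 dB

L(0) = 0.05 · 1 / 1 = 0.05
20 log₁₀(0.05) ≈ -26.02 dB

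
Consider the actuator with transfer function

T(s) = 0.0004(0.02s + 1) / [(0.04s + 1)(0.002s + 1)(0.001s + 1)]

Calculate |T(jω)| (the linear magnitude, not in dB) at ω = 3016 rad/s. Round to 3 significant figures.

1.03e-05

At ω = 3016 rad/s:
zero (1 + j3016·0.02) = 1 + j60.32 → |·| ≈ 60.328, ∠ ≈ 89.05°
pole (1 + j3016·0.04) = 1 + j120.64 → |·| ≈ 120.64, ∠ ≈ 89.53°
pole (1 + j3016·0.002) = 1 + j6.032 → |·| ≈ 6.1143, ∠ ≈ 80.59°
pole (1 + j3016·0.001) = 1 + j3.016 → |·| ≈ 3.1775, ∠ ≈ 71.66°
|T| = 0.0004 · 60.328 / (120.64 · 6.1143 · 3.1775) ≈ 1.0296e-05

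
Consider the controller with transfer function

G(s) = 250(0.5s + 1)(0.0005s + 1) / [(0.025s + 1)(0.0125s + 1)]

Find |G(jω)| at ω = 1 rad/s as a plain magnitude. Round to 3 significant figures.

At ω = 1 rad/s:
zero (1 + j1·0.5) = 1 + j0.5 → |·| ≈ 1.118, ∠ ≈ 26.57°
zero (1 + j1·0.0005) = 1 + j0.0005 → |·| ≈ 1, ∠ ≈ 0.03°
pole (1 + j1·0.025) = 1 + j0.025 → |·| ≈ 1.0003, ∠ ≈ 1.43°
pole (1 + j1·0.0125) = 1 + j0.0125 → |·| ≈ 1.0001, ∠ ≈ 0.72°
|G| = 250 · 1.118 · 1 / (1.0003 · 1.0001) ≈ 279.39

279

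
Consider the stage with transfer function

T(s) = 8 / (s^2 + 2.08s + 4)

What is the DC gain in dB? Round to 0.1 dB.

6.0 dB

T(0) = 8 / 4 = 2
20 log₁₀(2) ≈ 6.02 dB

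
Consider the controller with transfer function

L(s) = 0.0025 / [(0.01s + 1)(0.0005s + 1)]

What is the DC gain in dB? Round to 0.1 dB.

L(0) = 0.0025 · 1 / 1 = 0.0025
20 log₁₀(0.0025) ≈ -52.04 dB

-52.0 dB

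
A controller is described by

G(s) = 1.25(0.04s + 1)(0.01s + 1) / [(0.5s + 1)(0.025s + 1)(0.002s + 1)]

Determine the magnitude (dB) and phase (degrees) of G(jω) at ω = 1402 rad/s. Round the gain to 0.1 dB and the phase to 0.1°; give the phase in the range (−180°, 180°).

At ω = 1402 rad/s:
zero (1 + j1402·0.04) = 1 + j56.08 → |·| ≈ 56.089, ∠ ≈ 88.98°
zero (1 + j1402·0.01) = 1 + j14.02 → |·| ≈ 14.056, ∠ ≈ 85.92°
pole (1 + j1402·0.5) = 1 + j701 → |·| ≈ 701, ∠ ≈ 89.92°
pole (1 + j1402·0.025) = 1 + j35.05 → |·| ≈ 35.064, ∠ ≈ 88.37°
pole (1 + j1402·0.002) = 1 + j2.804 → |·| ≈ 2.977, ∠ ≈ 70.37°
|G| = 1.25 · 56.089 · 14.056 / (701 · 35.064 · 2.977) ≈ 0.013468
Gain = 20 log₁₀(0.013468) ≈ -37.41 dB
∠G = (88.98° + 85.92°) − (89.92° + 88.37° + 70.37°) = -73.76°

-37.4 dB, -73.8°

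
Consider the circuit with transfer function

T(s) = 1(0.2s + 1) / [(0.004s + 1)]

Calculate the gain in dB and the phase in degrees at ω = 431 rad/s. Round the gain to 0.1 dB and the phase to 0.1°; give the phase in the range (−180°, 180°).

At ω = 431 rad/s:
zero (1 + j431·0.2) = 1 + j86.2 → |·| ≈ 86.206, ∠ ≈ 89.34°
pole (1 + j431·0.004) = 1 + j1.724 → |·| ≈ 1.993, ∠ ≈ 59.88°
|T| = 1 · 86.206 / (1.993) ≈ 43.254
Gain = 20 log₁₀(43.254) ≈ 32.72 dB
∠T = (89.34°) − (59.88°) = 29.46°

32.7 dB, 29.5°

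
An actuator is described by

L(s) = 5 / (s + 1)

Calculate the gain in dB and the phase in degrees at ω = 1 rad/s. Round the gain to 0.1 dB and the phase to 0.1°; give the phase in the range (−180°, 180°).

Substitute s = j1:
Numerator: 5 = 5 + j0
Denominator: (j1) + 1 = 1 + j1
|N| = √(5² + 0²) ≈ 5, ∠N ≈ 0.00°
|D| = √(1² + 1²) ≈ 1.4142, ∠D ≈ 45.00°
|L| = 5 / 1.4142 ≈ 3.5356
Gain = 20 log₁₀(3.5356) ≈ 10.97 dB
∠L = 0.00° − 45.00° = -45.00°

11.0 dB, -45.0°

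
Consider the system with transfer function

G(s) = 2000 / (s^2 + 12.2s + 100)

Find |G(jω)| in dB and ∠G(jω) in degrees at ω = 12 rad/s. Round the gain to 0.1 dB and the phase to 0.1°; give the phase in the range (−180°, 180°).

At s = jω = j12:
quadratic: (j12)² + 12.2·j12 + 100 = -44 + j146.4 → |·| ≈ 152.87, ∠ ≈ 106.73°
|G| = 2000 / 152.87 ≈ 13.083
Gain = 20 log₁₀(13.083) ≈ 22.33 dB
∠G = 0.00° − 106.73° = -106.73°

22.3 dB, -106.7°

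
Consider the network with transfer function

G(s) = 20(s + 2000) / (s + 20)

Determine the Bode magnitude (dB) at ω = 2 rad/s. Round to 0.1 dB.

66.0 dB

At s = jω = j2:
zero (s+2000): 2000 + j2 → |·| = √(2000²+2²) = √4000004 ≈ 2000, ∠ = arctan(2/2000) ≈ 0.06°
pole (s+20): 20 + j2 → |·| = √(20²+2²) = √404 ≈ 20.1, ∠ = arctan(2/20) ≈ 5.71°
|G| = 20 · 2000 / 20.1 ≈ 1990
Gain = 20 log₁₀(1990) ≈ 65.98 dB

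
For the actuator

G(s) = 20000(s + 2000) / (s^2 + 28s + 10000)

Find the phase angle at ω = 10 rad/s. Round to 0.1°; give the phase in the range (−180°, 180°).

-1.3°

At s = jω = j10:
zero (s+2000): 2000 + j10 → |·| = √(2000²+10²) = √4000100 ≈ 2000, ∠ = arctan(10/2000) ≈ 0.29°
quadratic: (j10)² + 28·j10 + 10000 = 9900 + j280 → |·| ≈ 9904, ∠ ≈ 1.62°
∠G = 0.29° − 1.62° = -1.33°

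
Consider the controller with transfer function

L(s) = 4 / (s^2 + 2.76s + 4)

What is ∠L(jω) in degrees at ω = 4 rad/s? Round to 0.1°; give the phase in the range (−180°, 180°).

At s = jω = j4:
quadratic: (j4)² + 2.76·j4 + 4 = -12 + j11.04 → |·| ≈ 16.306, ∠ ≈ 137.39°
∠L = 0.00° − 137.39° = -137.39°

-137.4°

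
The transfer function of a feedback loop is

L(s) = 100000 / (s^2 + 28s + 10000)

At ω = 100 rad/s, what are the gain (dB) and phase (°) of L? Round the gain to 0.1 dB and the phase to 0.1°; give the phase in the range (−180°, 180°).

At s = jω = j100:
quadratic: (j100)² + 28·j100 + 10000 = 0 + j2800 → |·| ≈ 2800, ∠ ≈ 90.00°
|L| = 100000 / 2800 ≈ 35.714
Gain = 20 log₁₀(35.714) ≈ 31.06 dB
∠L = 0.00° − 90.00° = -90.00°

31.1 dB, -90.0°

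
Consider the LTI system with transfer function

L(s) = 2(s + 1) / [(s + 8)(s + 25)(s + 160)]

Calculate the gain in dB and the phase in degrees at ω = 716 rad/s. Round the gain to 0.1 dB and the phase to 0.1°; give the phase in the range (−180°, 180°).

-108.4 dB, -164.8°

At s = jω = j716:
zero (s+1): 1 + j716 → |·| = √(1²+716²) = √512657 ≈ 716, ∠ = arctan(716/1) ≈ 89.92°
pole (s+8): 8 + j716 → |·| = √(8²+716²) = √512720 ≈ 716.04, ∠ = arctan(716/8) ≈ 89.36°
pole (s+25): 25 + j716 → |·| = √(25²+716²) = √513281 ≈ 716.44, ∠ = arctan(716/25) ≈ 88.00°
pole (s+160): 160 + j716 → |·| = √(160²+716²) = √538256 ≈ 733.66, ∠ = arctan(716/160) ≈ 77.40°
|L| = 2 · 716 / 3.7637e+08 ≈ 3.8048e-06
Gain = 20 log₁₀(3.8048e-06) ≈ -108.39 dB
∠L = 89.92° − 254.76° = -164.84°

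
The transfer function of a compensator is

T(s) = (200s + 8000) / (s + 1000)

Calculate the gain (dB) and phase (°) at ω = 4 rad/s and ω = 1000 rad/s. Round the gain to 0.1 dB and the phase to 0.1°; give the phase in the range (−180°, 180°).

ω = 4: 18.1 dB, 5.5°; ω = 1000: 43.0 dB, 42.7°

Substitute s = j4:
Numerator: 200(j4) + 8000 = 8000 + j800
Denominator: (j4) + 1000 = 1000 + j4
|N| = √(8000² + 800²) ≈ 8039.9, ∠N ≈ 5.71°
|D| = √(1000² + 4²) ≈ 1000, ∠D ≈ 0.23°
|T| = 8039.9 / 1000 ≈ 8.0399
Gain = 20 log₁₀(8.0399) ≈ 18.11 dB
∠T = 5.71° − 0.23° = 5.48°

Substitute s = j1000:
Numerator: 200(j1000) + 8000 = 8000 + j200000
Denominator: (j1000) + 1000 = 1000 + j1000
|N| = √(8000² + 200000²) ≈ 2.0016e+05, ∠N ≈ 87.71°
|D| = √(1000² + 1000²) ≈ 1414.2, ∠D ≈ 45.00°
|T| = 2.0016e+05 / 1414.2 ≈ 141.54
Gain = 20 log₁₀(141.54) ≈ 43.02 dB
∠T = 87.71° − 45.00° = 42.71°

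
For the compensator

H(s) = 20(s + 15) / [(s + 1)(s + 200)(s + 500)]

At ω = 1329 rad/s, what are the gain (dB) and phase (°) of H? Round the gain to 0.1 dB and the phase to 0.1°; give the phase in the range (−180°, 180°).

At s = jω = j1329:
zero (s+15): 15 + j1329 → |·| = √(15²+1329²) = √1766466 ≈ 1329.1, ∠ = arctan(1329/15) ≈ 89.35°
pole (s+1): 1 + j1329 → |·| = √(1²+1329²) = √1766242 ≈ 1329, ∠ = arctan(1329/1) ≈ 89.96°
pole (s+200): 200 + j1329 → |·| = √(200²+1329²) = √1806241 ≈ 1344, ∠ = arctan(1329/200) ≈ 81.44°
pole (s+500): 500 + j1329 → |·| = √(500²+1329²) = √2016241 ≈ 1419.9, ∠ = arctan(1329/500) ≈ 69.38°
|H| = 20 · 1329.1 / 2.5362e+09 ≈ 1.0481e-05
Gain = 20 log₁₀(1.0481e-05) ≈ -99.59 dB
∠H = 89.35° − 240.78° = -151.43°

-99.6 dB, -151.4°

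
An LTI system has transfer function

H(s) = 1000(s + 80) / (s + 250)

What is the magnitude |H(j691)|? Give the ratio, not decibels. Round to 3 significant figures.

At s = jω = j691:
zero (s+80): 80 + j691 → |·| = √(80²+691²) = √483881 ≈ 695.62, ∠ = arctan(691/80) ≈ 83.40°
pole (s+250): 250 + j691 → |·| = √(250²+691²) = √539981 ≈ 734.83, ∠ = arctan(691/250) ≈ 70.11°
|H| = 1000 · 695.62 / 734.83 ≈ 946.64

947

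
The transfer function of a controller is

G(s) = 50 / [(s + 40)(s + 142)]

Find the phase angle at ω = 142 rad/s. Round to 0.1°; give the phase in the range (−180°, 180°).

At s = jω = j142:
pole (s+40): 40 + j142 → |·| = √(40²+142²) = √21764 ≈ 147.53, ∠ = arctan(142/40) ≈ 74.27°
pole (s+142): 142 + j142 → |·| = √(142²+142²) = √40328 ≈ 200.82, ∠ = arctan(142/142) ≈ 45.00°
∠G = 0.00° − 119.27° = -119.27°

-119.3°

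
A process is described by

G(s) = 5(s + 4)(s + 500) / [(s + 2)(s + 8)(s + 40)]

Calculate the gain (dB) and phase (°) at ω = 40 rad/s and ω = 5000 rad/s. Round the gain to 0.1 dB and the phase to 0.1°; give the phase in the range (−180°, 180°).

ω = 40: 0.8 dB, -122.0°; ω = 5000: -60.0 dB, -95.2°

At s = jω = j40:
zero (s+4): 4 + j40 → |·| = √(4²+40²) = √1616 ≈ 40.2, ∠ = arctan(40/4) ≈ 84.29°
zero (s+500): 500 + j40 → |·| = √(500²+40²) = √251600 ≈ 501.6, ∠ = arctan(40/500) ≈ 4.57°
pole (s+2): 2 + j40 → |·| = √(2²+40²) = √1604 ≈ 40.05, ∠ = arctan(40/2) ≈ 87.14°
pole (s+8): 8 + j40 → |·| = √(8²+40²) = √1664 ≈ 40.792, ∠ = arctan(40/8) ≈ 78.69°
pole (s+40): 40 + j40 → |·| = √(40²+40²) = √3200 ≈ 56.569, ∠ = arctan(40/40) ≈ 45.00°
|G| = 5 · 20164 / 92418 ≈ 1.0909
Gain = 20 log₁₀(1.0909) ≈ 0.76 dB
∠G = 88.86° − 210.83° = -121.97°

At s = jω = j5000:
zero (s+4): 4 + j5000 → |·| = √(4²+5000²) = √25000016 ≈ 5000, ∠ = arctan(5000/4) ≈ 89.95°
zero (s+500): 500 + j5000 → |·| = √(500²+5000²) = √25250000 ≈ 5024.9, ∠ = arctan(5000/500) ≈ 84.29°
pole (s+2): 2 + j5000 → |·| = √(2²+5000²) = √25000004 ≈ 5000, ∠ = arctan(5000/2) ≈ 89.98°
pole (s+8): 8 + j5000 → |·| = √(8²+5000²) = √25000064 ≈ 5000, ∠ = arctan(5000/8) ≈ 89.91°
pole (s+40): 40 + j5000 → |·| = √(40²+5000²) = √25001600 ≈ 5000.2, ∠ = arctan(5000/40) ≈ 89.54°
|G| = 5 · 2.5124e+07 / 1.25e+11 ≈ 0.001005
Gain = 20 log₁₀(0.001005) ≈ -59.96 dB
∠G = 174.24° − 269.43° = -95.19°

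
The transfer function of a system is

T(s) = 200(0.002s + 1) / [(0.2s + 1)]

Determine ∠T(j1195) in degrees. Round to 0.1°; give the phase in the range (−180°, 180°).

-22.5°

At ω = 1195 rad/s:
zero (1 + j1195·0.002) = 1 + j2.39 → |·| ≈ 2.5908, ∠ ≈ 67.30°
pole (1 + j1195·0.2) = 1 + j239 → |·| ≈ 239, ∠ ≈ 89.76°
∠T = (67.30°) − (89.76°) = -22.46°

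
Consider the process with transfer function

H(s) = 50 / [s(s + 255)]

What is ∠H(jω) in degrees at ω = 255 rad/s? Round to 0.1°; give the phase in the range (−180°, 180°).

At s = jω = j255:
pole (s+255): 255 + j255 → |·| = √(255²+255²) = √130050 ≈ 360.62, ∠ = arctan(255/255) ≈ 45.00°
pole at origin: |s| = 255, ∠ = 90.00° (in denominator)
∠H = 0.00° − 135.00° = -135.00°

-135.0°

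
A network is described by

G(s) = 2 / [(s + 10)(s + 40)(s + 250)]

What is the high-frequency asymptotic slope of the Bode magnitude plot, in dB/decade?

Each pole contributes −20 dB/decade at high frequency; each zero contributes +20 dB/decade.
Net: 0 zero(s) − 3 pole(s) → -60 dB/decade.

-60 dB/decade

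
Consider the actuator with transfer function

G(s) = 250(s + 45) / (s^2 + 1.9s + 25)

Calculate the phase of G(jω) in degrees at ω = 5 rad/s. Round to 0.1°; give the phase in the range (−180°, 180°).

-83.7°

At s = jω = j5:
zero (s+45): 45 + j5 → |·| = √(45²+5²) = √2050 ≈ 45.277, ∠ = arctan(5/45) ≈ 6.34°
quadratic: (j5)² + 1.9·j5 + 25 = 0 + j9.5 → |·| ≈ 9.5, ∠ ≈ 90.00°
∠G = 6.34° − 90.00° = -83.66°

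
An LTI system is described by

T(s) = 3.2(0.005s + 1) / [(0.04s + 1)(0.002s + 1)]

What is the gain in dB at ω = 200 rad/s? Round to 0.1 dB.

-5.7 dB

At ω = 200 rad/s:
zero (1 + j200·0.005) = 1 + j1 → |·| ≈ 1.4142, ∠ ≈ 45.00°
pole (1 + j200·0.04) = 1 + j8 → |·| ≈ 8.0623, ∠ ≈ 82.87°
pole (1 + j200·0.002) = 1 + j0.4 → |·| ≈ 1.077, ∠ ≈ 21.80°
|T| = 3.2 · 1.4142 / (8.0623 · 1.077) ≈ 0.52118
Gain = 20 log₁₀(0.52118) ≈ -5.66 dB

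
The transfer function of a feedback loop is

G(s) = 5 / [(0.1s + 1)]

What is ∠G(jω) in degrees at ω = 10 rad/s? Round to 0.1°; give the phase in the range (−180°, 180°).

At ω = 10 rad/s:
pole (1 + j10·0.1) = 1 + j1 → |·| ≈ 1.4142, ∠ ≈ 45.00°
∠G = (0°) − (45.00°) = -45.00°

-45.0°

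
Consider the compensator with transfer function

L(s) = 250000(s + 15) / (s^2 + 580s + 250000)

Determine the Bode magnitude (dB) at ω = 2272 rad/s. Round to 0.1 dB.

At s = jω = j2272:
zero (s+15): 15 + j2272 → |·| = √(15²+2272²) = √5162209 ≈ 2272, ∠ = arctan(2272/15) ≈ 89.62°
quadratic: (j2272)² + 580·j2272 + 250000 = -4911984 + j1317760 → |·| ≈ 5.0857e+06, ∠ ≈ 164.98°
|L| = 250000 · 2272 / 5.0857e+06 ≈ 111.69
Gain = 20 log₁₀(111.69) ≈ 40.96 dB

41.0 dB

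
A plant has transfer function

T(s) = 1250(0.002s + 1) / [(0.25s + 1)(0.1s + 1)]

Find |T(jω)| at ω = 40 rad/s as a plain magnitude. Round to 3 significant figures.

At ω = 40 rad/s:
zero (1 + j40·0.002) = 1 + j0.08 → |·| ≈ 1.0032, ∠ ≈ 4.57°
pole (1 + j40·0.25) = 1 + j10 → |·| ≈ 10.05, ∠ ≈ 84.29°
pole (1 + j40·0.1) = 1 + j4 → |·| ≈ 4.1231, ∠ ≈ 75.96°
|T| = 1250 · 1.0032 / (10.05 · 4.1231) ≈ 30.263

30.3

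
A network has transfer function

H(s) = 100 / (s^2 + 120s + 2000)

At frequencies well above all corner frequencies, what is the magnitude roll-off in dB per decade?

Each pole contributes −20 dB/decade at high frequency; each zero contributes +20 dB/decade.
Net: 0 zero(s) − 2 pole(s) → -40 dB/decade.

-40 dB/decade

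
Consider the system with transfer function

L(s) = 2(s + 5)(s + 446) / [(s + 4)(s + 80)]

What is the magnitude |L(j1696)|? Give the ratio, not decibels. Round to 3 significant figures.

At s = jω = j1696:
zero (s+5): 5 + j1696 → |·| = √(5²+1696²) = √2876441 ≈ 1696, ∠ = arctan(1696/5) ≈ 89.83°
zero (s+446): 446 + j1696 → |·| = √(446²+1696²) = √3075332 ≈ 1753.7, ∠ = arctan(1696/446) ≈ 75.27°
pole (s+4): 4 + j1696 → |·| = √(4²+1696²) = √2876432 ≈ 1696, ∠ = arctan(1696/4) ≈ 89.86°
pole (s+80): 80 + j1696 → |·| = √(80²+1696²) = √2882816 ≈ 1697.9, ∠ = arctan(1696/80) ≈ 87.30°
|L| = 2 · 2.9743e+06 / 2.8796e+06 ≈ 2.0658

2.07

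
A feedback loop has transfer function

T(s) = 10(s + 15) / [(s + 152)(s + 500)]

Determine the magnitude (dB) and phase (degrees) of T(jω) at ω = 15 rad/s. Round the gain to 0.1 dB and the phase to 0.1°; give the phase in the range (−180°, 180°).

At s = jω = j15:
zero (s+15): 15 + j15 → |·| = √(15²+15²) = √450 ≈ 21.213, ∠ = arctan(15/15) ≈ 45.00°
pole (s+152): 152 + j15 → |·| = √(152²+15²) = √23329 ≈ 152.74, ∠ = arctan(15/152) ≈ 5.64°
pole (s+500): 500 + j15 → |·| = √(500²+15²) = √250225 ≈ 500.22, ∠ = arctan(15/500) ≈ 1.72°
|T| = 10 · 21.213 / 76404 ≈ 0.0027764
Gain = 20 log₁₀(0.0027764) ≈ -51.13 dB
∠T = 45.00° − 7.36° = 37.64°

-51.1 dB, 37.6°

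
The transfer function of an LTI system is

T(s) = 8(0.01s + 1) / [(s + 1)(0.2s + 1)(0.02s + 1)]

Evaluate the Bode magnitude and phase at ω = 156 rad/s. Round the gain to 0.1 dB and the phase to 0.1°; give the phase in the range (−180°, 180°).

-60.6 dB, 167.3°

At ω = 156 rad/s:
zero (1 + j156·0.01) = 1 + j1.56 → |·| ≈ 1.853, ∠ ≈ 57.34°
pole (1 + j156·1) = 1 + j156 → |·| ≈ 156, ∠ ≈ 89.63°
pole (1 + j156·0.2) = 1 + j31.2 → |·| ≈ 31.216, ∠ ≈ 88.16°
pole (1 + j156·0.02) = 1 + j3.12 → |·| ≈ 3.2763, ∠ ≈ 72.23°
|T| = 8 · 1.853 / (156 · 31.216 · 3.2763) ≈ 0.00092914
Gain = 20 log₁₀(0.00092914) ≈ -60.64 dB
∠T = (57.34°) − (89.63° + 88.16° + 72.23°) = -192.68° ≡ 167.32° (principal value)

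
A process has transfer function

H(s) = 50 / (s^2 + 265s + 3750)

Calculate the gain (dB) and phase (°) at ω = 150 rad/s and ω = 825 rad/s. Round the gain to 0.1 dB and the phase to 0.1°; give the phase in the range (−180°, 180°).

Substitute s = j150:
Numerator: 50 = 50 + j0
Denominator: (j150)^2 + 265(j150) + 3750 = -18750 + j39750
|N| = √(50² + 0²) ≈ 50, ∠N ≈ 0.00°
|D| = √(18750² + 39750²) ≈ 43950, ∠D ≈ 115.25°
|H| = 50 / 43950 ≈ 0.0011377
Gain = 20 log₁₀(0.0011377) ≈ -58.88 dB
∠H = 0.00° − 115.25° = -115.25°

Substitute s = j825:
Numerator: 50 = 50 + j0
Denominator: (j825)^2 + 265(j825) + 3750 = -676875 + j218625
|N| = √(50² + 0²) ≈ 50, ∠N ≈ 0.00°
|D| = √(676875² + 218625²) ≈ 7.1131e+05, ∠D ≈ 162.10°
|H| = 50 / 7.1131e+05 ≈ 7.0293e-05
Gain = 20 log₁₀(7.0293e-05) ≈ -83.06 dB
∠H = 0.00° − 162.10° = -162.10°

ω = 150: -58.9 dB, -115.3°; ω = 825: -83.1 dB, -162.1°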